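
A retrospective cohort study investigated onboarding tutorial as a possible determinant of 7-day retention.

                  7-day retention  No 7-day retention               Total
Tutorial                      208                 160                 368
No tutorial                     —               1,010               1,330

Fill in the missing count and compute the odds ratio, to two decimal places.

4.10

The missing cell is in the unexposed row: 1330 − 1010 = 320.
So a = 208, b = 160, c = 320, d = 1010.
OR = (a·d)/(b·c) = (208 × 1010) / (160 × 320) = 210080 / 51200 = 4.10313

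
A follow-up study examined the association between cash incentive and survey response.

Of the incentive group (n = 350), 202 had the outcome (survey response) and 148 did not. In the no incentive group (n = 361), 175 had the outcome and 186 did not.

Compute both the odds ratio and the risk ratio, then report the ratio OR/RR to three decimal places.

From the description: a = 202, b = 148, c = 175, d = 186.
OR = (202·186)/(148·175) = 37572/25900 = 1.45066
Risk in exposed = 202/350 = 0.57714; risk in unexposed = 175/361 = 0.48476; RR = 1.19056
OR/RR = 1.45066 / 1.19056 = 1.21846
The outcome is not rare, so the OR lies further from 1 than the RR.

1.218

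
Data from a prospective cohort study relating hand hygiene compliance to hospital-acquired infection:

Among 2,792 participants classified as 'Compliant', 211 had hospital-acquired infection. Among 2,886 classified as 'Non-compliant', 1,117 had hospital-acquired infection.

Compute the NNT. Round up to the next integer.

4

Risk in treated group = 211/2792 = 0.07557; risk in control = 1117/2886 = 0.38704.
Absolute risk reduction = 0.38704 − 0.07557 = 0.31147
NNT = 1 / ARR = 1 / 0.31147 = 3.211 → round up → 4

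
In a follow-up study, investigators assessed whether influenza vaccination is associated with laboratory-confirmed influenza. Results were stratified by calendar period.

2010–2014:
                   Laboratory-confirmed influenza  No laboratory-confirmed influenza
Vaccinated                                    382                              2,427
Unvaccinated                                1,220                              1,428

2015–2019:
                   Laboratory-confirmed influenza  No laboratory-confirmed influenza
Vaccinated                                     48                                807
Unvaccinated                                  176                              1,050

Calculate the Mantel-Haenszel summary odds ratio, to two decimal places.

OR_MH = Σ(aᵢdᵢ/nᵢ) / Σ(bᵢcᵢ/nᵢ), where nᵢ is the stratum total.
Stratum 1 (2010–2014): n = 5457; a·d/n = 382·1428/5457 = 99.9626; b·c/n = 2427·1220/5457 = 542.5948
Stratum 2 (2015–2019): n = 2081; a·d/n = 48·1050/2081 = 24.2191; b·c/n = 807·176/2081 = 68.2518
OR_MH = (99.9626 + 24.2191) / (542.5948 + 68.2518) = 124.1817 / 610.8466 = 0.20329

0.20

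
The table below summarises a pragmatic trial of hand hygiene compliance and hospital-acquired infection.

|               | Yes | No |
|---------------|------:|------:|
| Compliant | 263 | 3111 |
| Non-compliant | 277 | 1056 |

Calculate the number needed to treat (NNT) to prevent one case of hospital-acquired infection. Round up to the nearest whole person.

Risk in treated group = 263/3374 = 0.07795; risk in control = 277/1333 = 0.20780.
Absolute risk reduction = 0.20780 − 0.07795 = 0.12985
NNT = 1 / ARR = 1 / 0.12985 = 7.701 → round up → 8

8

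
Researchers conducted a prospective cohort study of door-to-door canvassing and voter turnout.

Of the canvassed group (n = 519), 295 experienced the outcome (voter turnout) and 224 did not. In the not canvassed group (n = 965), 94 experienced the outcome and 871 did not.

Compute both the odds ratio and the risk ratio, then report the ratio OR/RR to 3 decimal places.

2.091

From the description: a = 295, b = 224, c = 94, d = 871.
OR = (295·871)/(224·94) = 256945/21056 = 12.20294
Risk in exposed = 295/519 = 0.56840; risk in unexposed = 94/965 = 0.09741; RR = 5.83518
OR/RR = 12.20294 / 5.83518 = 2.09127
The outcome is not rare, so the OR lies further from 1 than the RR.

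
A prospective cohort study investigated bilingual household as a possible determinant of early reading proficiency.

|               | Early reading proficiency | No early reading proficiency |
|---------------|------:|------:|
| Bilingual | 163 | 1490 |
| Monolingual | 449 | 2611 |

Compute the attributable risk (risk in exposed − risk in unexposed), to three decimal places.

Cells: a = 163, b = 1490, c = 449, d = 2611.
Risk in exposed = 163/1653 = 0.098609; risk in unexposed = 449/3060 = 0.146732.
Risk difference = 0.098609 − 0.146732 = -0.048123

-0.048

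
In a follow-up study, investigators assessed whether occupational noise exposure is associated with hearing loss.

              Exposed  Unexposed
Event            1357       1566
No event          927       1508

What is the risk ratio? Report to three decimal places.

Reading the table with exposure as columns: a = 1357 (Exposed, case), b = 927 (Exposed, non-case), c = 1566 (Unexposed, case), d = 1508.
Risk in exposed = 1357/2284 = 0.59413; risk in unexposed = 1566/3074 = 0.50943.
RR = 0.59413 / 0.50943 = 1.16626
The risk among the exposed is 1.17 times that among the unexposed.

1.166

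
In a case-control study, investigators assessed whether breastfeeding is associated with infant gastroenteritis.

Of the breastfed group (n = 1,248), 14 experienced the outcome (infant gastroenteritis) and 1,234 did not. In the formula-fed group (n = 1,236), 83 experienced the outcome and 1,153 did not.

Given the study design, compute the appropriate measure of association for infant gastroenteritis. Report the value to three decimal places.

0.158

From the description: a = 14, b = 1234, c = 83, d = 1153.
This is a case-control study: participants were sampled on outcome status, so risks in the source population cannot be estimated directly — relative risk is not valid here. The odds ratio is the appropriate measure.
OR = (a·d)/(b·c) = (14 × 1153) / (1234 × 83) = 16142 / 102422 = 0.15760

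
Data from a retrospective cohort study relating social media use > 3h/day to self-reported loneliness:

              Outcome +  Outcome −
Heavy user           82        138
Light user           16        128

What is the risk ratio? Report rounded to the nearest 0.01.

Cells: a = 82, b = 138, c = 16, d = 128.
Risk in exposed = 82/220 = 0.37273; risk in unexposed = 16/144 = 0.11111.
RR = 0.37273 / 0.11111 = 3.35455
The risk among the exposed is 3.35 times that among the unexposed.

3.35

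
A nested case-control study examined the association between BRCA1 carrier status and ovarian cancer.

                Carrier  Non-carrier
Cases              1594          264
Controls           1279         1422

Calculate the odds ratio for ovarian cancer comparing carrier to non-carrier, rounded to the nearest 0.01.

Reading the table with exposure as columns: a = 1594 (Carrier, case), b = 1279 (Carrier, non-case), c = 264 (Non-carrier, case), d = 1422.
OR = (a·d)/(b·c) = (1594 × 1422) / (1279 × 264) = 2266668 / 337656 = 6.71295
The odds of ovarian cancer are about 6.71 times as high in the carrier group.

6.71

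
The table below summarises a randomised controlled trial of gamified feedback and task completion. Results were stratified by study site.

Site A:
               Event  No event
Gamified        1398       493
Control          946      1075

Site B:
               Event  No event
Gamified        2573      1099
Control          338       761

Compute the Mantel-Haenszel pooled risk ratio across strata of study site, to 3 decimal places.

RR_MH = Σ(aᵢ·n₀ᵢ/nᵢ) / Σ(cᵢ·n₁ᵢ/nᵢ), with n₁ᵢ = aᵢ+bᵢ (exposed), n₀ᵢ = cᵢ+dᵢ (unexposed), nᵢ = n₁ᵢ+n₀ᵢ.
Stratum 1 (Site A): n₁ = 1891, n₀ = 2021, n = 3912; a·n₀/n = 1398·2021/3912 = 722.2285; c·n₁/n = 946·1891/3912 = 457.2817
Stratum 2 (Site B): n₁ = 3672, n₀ = 1099, n = 4771; a·n₀/n = 2573·1099/4771 = 592.6906; c·n₁/n = 338·3672/4771 = 260.1417
RR_MH = (722.2285 + 592.6906) / (457.2817 + 260.1417) = 1314.9192 / 717.4234 = 1.83284

1.833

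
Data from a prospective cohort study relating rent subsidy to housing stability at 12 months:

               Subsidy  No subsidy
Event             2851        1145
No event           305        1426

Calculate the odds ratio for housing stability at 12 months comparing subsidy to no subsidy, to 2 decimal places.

Reading the table with exposure as columns: a = 2851 (Subsidy, case), b = 305 (Subsidy, non-case), c = 1145 (No subsidy, case), d = 1426.
OR = (a·d)/(b·c) = (2851 × 1426) / (305 × 1145) = 4065526 / 349225 = 11.64157
The odds of housing stability at 12 months are about 11.64 times as high in the subsidy group.

11.64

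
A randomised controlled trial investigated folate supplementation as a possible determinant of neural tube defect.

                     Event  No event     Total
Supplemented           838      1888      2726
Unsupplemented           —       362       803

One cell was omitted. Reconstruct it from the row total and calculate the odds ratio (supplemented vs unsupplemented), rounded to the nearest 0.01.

0.36

The missing cell is in the unexposed row: 803 − 362 = 441.
So a = 838, b = 1888, c = 441, d = 362.
OR = (a·d)/(b·c) = (838 × 362) / (1888 × 441) = 303356 / 832608 = 0.36434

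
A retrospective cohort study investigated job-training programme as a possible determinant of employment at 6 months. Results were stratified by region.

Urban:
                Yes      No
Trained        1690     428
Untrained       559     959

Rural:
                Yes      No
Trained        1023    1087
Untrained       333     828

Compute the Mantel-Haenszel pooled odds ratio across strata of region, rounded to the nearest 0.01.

OR_MH = Σ(aᵢdᵢ/nᵢ) / Σ(bᵢcᵢ/nᵢ), where nᵢ is the stratum total.
Stratum 1 (Urban): n = 3636; a·d/n = 1690·959/3636 = 445.7398; b·c/n = 428·559/3636 = 65.8009
Stratum 2 (Rural): n = 3271; a·d/n = 1023·828/3271 = 258.9557; b·c/n = 1087·333/3271 = 110.6607
OR_MH = (445.7398 + 258.9557) / (65.8009 + 110.6607) = 704.6955 / 176.4615 = 3.99348

3.99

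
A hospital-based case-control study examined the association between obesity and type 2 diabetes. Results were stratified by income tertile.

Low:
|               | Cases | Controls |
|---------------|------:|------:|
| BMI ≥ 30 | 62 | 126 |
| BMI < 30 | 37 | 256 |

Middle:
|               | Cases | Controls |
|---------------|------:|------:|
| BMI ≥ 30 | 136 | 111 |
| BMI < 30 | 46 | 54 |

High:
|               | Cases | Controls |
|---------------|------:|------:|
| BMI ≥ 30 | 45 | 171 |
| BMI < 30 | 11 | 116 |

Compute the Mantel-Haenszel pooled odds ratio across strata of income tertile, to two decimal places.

OR_MH = Σ(aᵢdᵢ/nᵢ) / Σ(bᵢcᵢ/nᵢ), where nᵢ is the stratum total.
Stratum 1 (Low): n = 481; a·d/n = 62·256/481 = 32.9979; b·c/n = 126·37/481 = 9.6923
Stratum 2 (Middle): n = 347; a·d/n = 136·54/347 = 21.1643; b·c/n = 111·46/347 = 14.7147
Stratum 3 (High): n = 343; a·d/n = 45·116/343 = 15.2187; b·c/n = 171·11/343 = 5.4840
OR_MH = (32.9979 + 21.1643 + 15.2187) / (9.6923 + 14.7147 + 5.4840) = 69.3808 / 29.8910 = 2.32113

2.32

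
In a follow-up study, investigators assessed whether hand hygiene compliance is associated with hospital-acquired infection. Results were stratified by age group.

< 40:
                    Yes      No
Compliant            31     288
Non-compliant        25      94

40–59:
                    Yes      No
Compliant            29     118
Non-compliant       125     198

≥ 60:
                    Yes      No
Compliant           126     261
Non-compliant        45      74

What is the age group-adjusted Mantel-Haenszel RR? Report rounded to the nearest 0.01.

RR_MH = Σ(aᵢ·n₀ᵢ/nᵢ) / Σ(cᵢ·n₁ᵢ/nᵢ), with n₁ᵢ = aᵢ+bᵢ (exposed), n₀ᵢ = cᵢ+dᵢ (unexposed), nᵢ = n₁ᵢ+n₀ᵢ.
Stratum 1 (< 40): n₁ = 319, n₀ = 119, n = 438; a·n₀/n = 31·119/438 = 8.4224; c·n₁/n = 25·319/438 = 18.2078
Stratum 2 (40–59): n₁ = 147, n₀ = 323, n = 470; a·n₀/n = 29·323/470 = 19.9298; c·n₁/n = 125·147/470 = 39.0957
Stratum 3 (≥ 60): n₁ = 387, n₀ = 119, n = 506; a·n₀/n = 126·119/506 = 29.6324; c·n₁/n = 45·387/506 = 34.4170
RR_MH = (8.4224 + 19.9298 + 29.6324) / (18.2078 + 39.0957 + 34.4170) = 57.9846 / 91.7205 = 0.63219

0.63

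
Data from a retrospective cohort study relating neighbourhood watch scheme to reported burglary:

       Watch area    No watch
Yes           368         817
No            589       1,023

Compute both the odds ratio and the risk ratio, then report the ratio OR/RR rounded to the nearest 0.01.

Reading the table with exposure as columns: a = 368 (Watch area, case), b = 589 (Watch area, non-case), c = 817 (No watch, case), d = 1023.
OR = (368·1023)/(589·817) = 376464/481213 = 0.78232
Risk in exposed = 368/957 = 0.38454; risk in unexposed = 817/1840 = 0.44402; RR = 0.86603
OR/RR = 0.78232 / 0.86603 = 0.90335
The outcome is not rare, so the OR lies further from 1 than the RR.

0.90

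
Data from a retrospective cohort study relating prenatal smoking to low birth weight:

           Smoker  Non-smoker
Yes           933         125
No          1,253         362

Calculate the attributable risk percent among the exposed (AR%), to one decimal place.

Reading the table with exposure as columns: a = 933 (Smoker, case), b = 1253 (Smoker, non-case), c = 125 (Non-smoker, case), d = 362.
Risk in exposed = 933/2186 = 0.42681; risk in unexposed = 125/487 = 0.25667.
RR = 0.42681/0.25667 = 1.66284
AR% = (RR − 1)/RR × 100 = (1.66284 − 1)/1.66284 × 100 = 39.8619%

39.9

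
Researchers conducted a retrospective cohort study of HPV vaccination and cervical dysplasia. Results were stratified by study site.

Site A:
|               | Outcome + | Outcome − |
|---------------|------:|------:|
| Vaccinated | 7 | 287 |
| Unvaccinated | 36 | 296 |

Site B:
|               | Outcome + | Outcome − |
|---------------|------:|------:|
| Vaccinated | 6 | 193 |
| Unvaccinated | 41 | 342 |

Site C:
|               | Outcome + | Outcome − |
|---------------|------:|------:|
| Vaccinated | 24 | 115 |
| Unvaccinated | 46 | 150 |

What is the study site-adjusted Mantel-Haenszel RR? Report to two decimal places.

0.43

RR_MH = Σ(aᵢ·n₀ᵢ/nᵢ) / Σ(cᵢ·n₁ᵢ/nᵢ), with n₁ᵢ = aᵢ+bᵢ (exposed), n₀ᵢ = cᵢ+dᵢ (unexposed), nᵢ = n₁ᵢ+n₀ᵢ.
Stratum 1 (Site A): n₁ = 294, n₀ = 332, n = 626; a·n₀/n = 7·332/626 = 3.7125; c·n₁/n = 36·294/626 = 16.9073
Stratum 2 (Site B): n₁ = 199, n₀ = 383, n = 582; a·n₀/n = 6·383/582 = 3.9485; c·n₁/n = 41·199/582 = 14.0189
Stratum 3 (Site C): n₁ = 139, n₀ = 196, n = 335; a·n₀/n = 24·196/335 = 14.0418; c·n₁/n = 46·139/335 = 19.0866
RR_MH = (3.7125 + 3.9485 + 14.0418) / (16.9073 + 14.0189 + 19.0866) = 21.7027 / 50.0128 = 0.43394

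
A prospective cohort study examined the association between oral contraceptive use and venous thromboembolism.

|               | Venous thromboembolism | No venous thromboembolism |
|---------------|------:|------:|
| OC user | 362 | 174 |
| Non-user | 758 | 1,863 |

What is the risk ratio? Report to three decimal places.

Cells: a = 362, b = 174, c = 758, d = 1863.
Risk in exposed = 362/536 = 0.67537; risk in unexposed = 758/2621 = 0.28920.
RR = 0.67537 / 0.28920 = 2.33529
The risk among the exposed is 2.34 times that among the unexposed.

2.335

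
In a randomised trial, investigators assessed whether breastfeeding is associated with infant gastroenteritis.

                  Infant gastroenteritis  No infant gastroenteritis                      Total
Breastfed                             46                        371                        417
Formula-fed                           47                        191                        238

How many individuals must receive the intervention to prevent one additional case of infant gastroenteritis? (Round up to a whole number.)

12

Risk in treated group = 46/417 = 0.11031; risk in control = 47/238 = 0.19748.
Absolute risk reduction = 0.19748 − 0.11031 = 0.08717
NNT = 1 / ARR = 1 / 0.08717 = 11.472 → round up → 12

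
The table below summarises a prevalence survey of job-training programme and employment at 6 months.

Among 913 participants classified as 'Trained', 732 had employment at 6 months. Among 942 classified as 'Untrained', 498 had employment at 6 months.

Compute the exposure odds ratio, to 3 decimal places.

3.606

From the description: a = 732, b = 181, c = 498, d = 444.
OR = (a·d)/(b·c) = (732 × 444) / (181 × 498) = 325008 / 90138 = 3.60567
The odds of employment at 6 months are about 3.61 times as high in the trained group.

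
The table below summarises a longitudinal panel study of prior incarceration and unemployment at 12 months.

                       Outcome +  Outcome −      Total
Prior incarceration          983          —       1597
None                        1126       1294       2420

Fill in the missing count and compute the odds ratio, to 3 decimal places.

The missing cell is in the exposed row: 1597 − 983 = 614.
So a = 983, b = 614, c = 1126, d = 1294.
OR = (a·d)/(b·c) = (983 × 1294) / (614 × 1126) = 1272002 / 691364 = 1.83984

1.840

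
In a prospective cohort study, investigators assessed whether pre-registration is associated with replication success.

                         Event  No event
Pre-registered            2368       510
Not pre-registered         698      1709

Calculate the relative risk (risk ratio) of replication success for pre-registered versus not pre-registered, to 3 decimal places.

Cells: a = 2368, b = 510, c = 698, d = 1709.
Risk in exposed = 2368/2878 = 0.82279; risk in unexposed = 698/2407 = 0.28999.
RR = 0.82279 / 0.28999 = 2.83734
The risk among the exposed is 2.84 times that among the unexposed.

2.837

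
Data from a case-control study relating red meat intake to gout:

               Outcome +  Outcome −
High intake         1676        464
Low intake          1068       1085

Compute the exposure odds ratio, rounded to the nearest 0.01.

Cells: a = 1676, b = 464, c = 1068, d = 1085.
OR = (a·d)/(b·c) = (1676 × 1085) / (464 × 1068) = 1818460 / 495552 = 3.66956
The odds of gout are about 3.67 times as high in the high intake group.

3.67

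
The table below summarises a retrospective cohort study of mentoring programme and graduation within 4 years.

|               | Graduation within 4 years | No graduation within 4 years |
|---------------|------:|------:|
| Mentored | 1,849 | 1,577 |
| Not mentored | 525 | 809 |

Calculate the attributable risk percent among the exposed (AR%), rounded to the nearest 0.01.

Cells: a = 1849, b = 1577, c = 525, d = 809.
Risk in exposed = 1849/3426 = 0.53970; risk in unexposed = 525/1334 = 0.39355.
RR = 0.53970/0.39355 = 1.37134
AR% = (RR − 1)/RR × 100 = (1.37134 − 1)/1.37134 × 100 = 27.0788%

27.08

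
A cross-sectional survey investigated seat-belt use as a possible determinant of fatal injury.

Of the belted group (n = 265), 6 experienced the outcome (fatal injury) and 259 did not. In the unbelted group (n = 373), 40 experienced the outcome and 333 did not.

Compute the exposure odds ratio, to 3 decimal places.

0.193

From the description: a = 6, b = 259, c = 40, d = 333.
OR = (a·d)/(b·c) = (6 × 333) / (259 × 40) = 1998 / 10360 = 0.19286
Exposure is associated with lower odds of fatal injury (OR = 0.19 < 1).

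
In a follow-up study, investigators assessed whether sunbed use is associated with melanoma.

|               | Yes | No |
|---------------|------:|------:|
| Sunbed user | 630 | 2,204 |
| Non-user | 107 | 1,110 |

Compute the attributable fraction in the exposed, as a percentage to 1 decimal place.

60.4

Cells: a = 630, b = 2204, c = 107, d = 1110.
Risk in exposed = 630/2834 = 0.22230; risk in unexposed = 107/1217 = 0.08792.
RR = 0.22230/0.08792 = 2.52841
AR% = (RR − 1)/RR × 100 = (2.52841 − 1)/2.52841 × 100 = 60.4495%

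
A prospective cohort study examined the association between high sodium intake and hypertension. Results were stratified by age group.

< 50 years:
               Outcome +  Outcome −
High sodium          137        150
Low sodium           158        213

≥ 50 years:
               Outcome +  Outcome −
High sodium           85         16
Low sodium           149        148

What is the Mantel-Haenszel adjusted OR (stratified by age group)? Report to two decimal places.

1.81

OR_MH = Σ(aᵢdᵢ/nᵢ) / Σ(bᵢcᵢ/nᵢ), where nᵢ is the stratum total.
Stratum 1 (< 50 years): n = 658; a·d/n = 137·213/658 = 44.3480; b·c/n = 150·158/658 = 36.0182
Stratum 2 (≥ 50 years): n = 398; a·d/n = 85·148/398 = 31.6080; b·c/n = 16·149/398 = 5.9899
OR_MH = (44.3480 + 31.6080) / (36.0182 + 5.9899) = 75.9561 / 42.0082 = 1.80813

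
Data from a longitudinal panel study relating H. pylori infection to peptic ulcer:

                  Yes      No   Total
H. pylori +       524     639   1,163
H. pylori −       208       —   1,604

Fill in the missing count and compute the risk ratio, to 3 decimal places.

The missing cell is in the unexposed row: 1604 − 208 = 1396.
So a = 524, b = 639, c = 208, d = 1396.
RR = [a/(a+b)] / [c/(c+d)] = (524/1163) / (208/1604) = 0.45056/0.12968 = 3.47450

3.475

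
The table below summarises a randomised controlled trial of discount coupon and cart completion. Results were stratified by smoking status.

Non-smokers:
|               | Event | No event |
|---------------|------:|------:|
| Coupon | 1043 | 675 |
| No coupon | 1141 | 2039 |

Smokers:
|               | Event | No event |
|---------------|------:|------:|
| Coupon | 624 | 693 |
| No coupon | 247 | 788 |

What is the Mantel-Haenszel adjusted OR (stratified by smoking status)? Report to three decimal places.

OR_MH = Σ(aᵢdᵢ/nᵢ) / Σ(bᵢcᵢ/nᵢ), where nᵢ is the stratum total.
Stratum 1 (Non-smokers): n = 4898; a·d/n = 1043·2039/4898 = 434.1929; b·c/n = 675·1141/4898 = 157.2428
Stratum 2 (Smokers): n = 2352; a·d/n = 624·788/2352 = 209.0612; b·c/n = 693·247/2352 = 72.7768
OR_MH = (434.1929 + 209.0612) / (157.2428 + 72.7768) = 643.2542 / 230.0195 = 2.79652

2.797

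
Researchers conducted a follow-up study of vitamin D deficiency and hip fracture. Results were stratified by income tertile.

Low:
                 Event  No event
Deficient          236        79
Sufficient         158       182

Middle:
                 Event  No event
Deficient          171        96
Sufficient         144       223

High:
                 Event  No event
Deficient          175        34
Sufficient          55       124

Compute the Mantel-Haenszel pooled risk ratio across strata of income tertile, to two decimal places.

1.82

RR_MH = Σ(aᵢ·n₀ᵢ/nᵢ) / Σ(cᵢ·n₁ᵢ/nᵢ), with n₁ᵢ = aᵢ+bᵢ (exposed), n₀ᵢ = cᵢ+dᵢ (unexposed), nᵢ = n₁ᵢ+n₀ᵢ.
Stratum 1 (Low): n₁ = 315, n₀ = 340, n = 655; a·n₀/n = 236·340/655 = 122.5038; c·n₁/n = 158·315/655 = 75.9847
Stratum 2 (Middle): n₁ = 267, n₀ = 367, n = 634; a·n₀/n = 171·367/634 = 98.9858; c·n₁/n = 144·267/634 = 60.6435
Stratum 3 (High): n₁ = 209, n₀ = 179, n = 388; a·n₀/n = 175·179/388 = 80.7345; c·n₁/n = 55·209/388 = 29.6263
RR_MH = (122.5038 + 98.9858 + 80.7345) / (75.9847 + 60.6435 + 29.6263) = 302.2242 / 166.2546 = 1.81784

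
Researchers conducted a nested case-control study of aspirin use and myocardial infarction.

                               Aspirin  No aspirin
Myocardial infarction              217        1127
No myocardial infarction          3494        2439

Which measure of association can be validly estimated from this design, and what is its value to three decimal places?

0.134

Reading the table with exposure as columns: a = 217 (Aspirin, case), b = 3494 (Aspirin, non-case), c = 1127 (No aspirin, case), d = 2439.
This is a nested case-control study: participants were sampled on outcome status, so risks in the source population cannot be estimated directly — relative risk is not valid here. The odds ratio is the appropriate measure.
OR = (a·d)/(b·c) = (217 × 2439) / (3494 × 1127) = 529263 / 3937738 = 0.13441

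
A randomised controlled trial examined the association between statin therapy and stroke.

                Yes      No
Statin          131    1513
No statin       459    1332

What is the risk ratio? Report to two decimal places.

Cells: a = 131, b = 1513, c = 459, d = 1332.
Risk in exposed = 131/1644 = 0.07968; risk in unexposed = 459/1791 = 0.25628.
RR = 0.07968 / 0.25628 = 0.31092
The risk is 69% lower among the exposed than among the unexposed.

0.31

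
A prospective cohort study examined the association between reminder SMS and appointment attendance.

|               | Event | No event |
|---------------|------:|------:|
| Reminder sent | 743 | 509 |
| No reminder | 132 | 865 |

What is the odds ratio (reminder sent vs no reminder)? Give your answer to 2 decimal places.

Cells: a = 743, b = 509, c = 132, d = 865.
OR = (a·d)/(b·c) = (743 × 865) / (509 × 132) = 642695 / 67188 = 9.56562
The odds of appointment attendance are about 9.57 times as high in the reminder sent group.

9.57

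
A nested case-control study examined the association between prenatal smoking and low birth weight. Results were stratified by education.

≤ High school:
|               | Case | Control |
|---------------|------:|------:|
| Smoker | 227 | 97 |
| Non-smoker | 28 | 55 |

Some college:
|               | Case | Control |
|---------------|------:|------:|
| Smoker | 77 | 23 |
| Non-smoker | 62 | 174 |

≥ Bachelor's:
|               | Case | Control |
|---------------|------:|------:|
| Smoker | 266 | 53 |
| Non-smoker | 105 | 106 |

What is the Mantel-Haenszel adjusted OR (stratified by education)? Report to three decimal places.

OR_MH = Σ(aᵢdᵢ/nᵢ) / Σ(bᵢcᵢ/nᵢ), where nᵢ is the stratum total.
Stratum 1 (≤ High school): n = 407; a·d/n = 227·55/407 = 30.6757; b·c/n = 97·28/407 = 6.6732
Stratum 2 (Some college): n = 336; a·d/n = 77·174/336 = 39.8750; b·c/n = 23·62/336 = 4.2440
Stratum 3 (≥ Bachelor's): n = 530; a·d/n = 266·106/530 = 53.2000; b·c/n = 53·105/530 = 10.5000
OR_MH = (30.6757 + 39.8750 + 53.2000) / (6.6732 + 4.2440 + 10.5000) = 123.7507 / 21.4173 = 5.77808

5.778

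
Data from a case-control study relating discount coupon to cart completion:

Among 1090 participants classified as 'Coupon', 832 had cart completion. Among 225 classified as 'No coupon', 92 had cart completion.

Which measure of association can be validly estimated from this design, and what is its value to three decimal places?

From the description: a = 832, b = 258, c = 92, d = 133.
This is a case-control study: participants were sampled on outcome status, so risks in the source population cannot be estimated directly — relative risk is not valid here. The odds ratio is the appropriate measure.
OR = (a·d)/(b·c) = (832 × 133) / (258 × 92) = 110656 / 23736 = 4.66195

4.662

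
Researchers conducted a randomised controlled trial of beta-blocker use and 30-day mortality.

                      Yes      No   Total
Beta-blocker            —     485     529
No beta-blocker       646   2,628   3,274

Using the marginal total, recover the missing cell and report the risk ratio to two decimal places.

The missing cell is in the exposed row: 529 − 485 = 44.
So a = 44, b = 485, c = 646, d = 2628.
RR = [a/(a+b)] / [c/(c+d)] = (44/529) / (646/3274) = 0.08318/0.19731 = 0.42154

0.42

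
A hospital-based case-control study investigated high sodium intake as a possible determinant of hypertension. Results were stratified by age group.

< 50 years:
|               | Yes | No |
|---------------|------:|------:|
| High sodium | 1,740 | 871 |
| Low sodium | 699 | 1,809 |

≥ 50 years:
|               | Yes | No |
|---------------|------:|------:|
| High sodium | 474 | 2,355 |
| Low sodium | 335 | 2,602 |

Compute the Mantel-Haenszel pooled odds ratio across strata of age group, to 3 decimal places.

3.241

OR_MH = Σ(aᵢdᵢ/nᵢ) / Σ(bᵢcᵢ/nᵢ), where nᵢ is the stratum total.
Stratum 1 (< 50 years): n = 5119; a·d/n = 1740·1809/5119 = 614.8974; b·c/n = 871·699/5119 = 118.9351
Stratum 2 (≥ 50 years): n = 5766; a·d/n = 474·2602/5766 = 213.9001; b·c/n = 2355·335/5766 = 136.8236
OR_MH = (614.8974 + 213.9001) / (118.9351 + 136.8236) = 828.7975 / 255.7588 = 3.24054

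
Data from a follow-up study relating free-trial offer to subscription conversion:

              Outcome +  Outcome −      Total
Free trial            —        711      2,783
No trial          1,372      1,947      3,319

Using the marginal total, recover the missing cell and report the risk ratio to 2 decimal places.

1.80

The missing cell is in the exposed row: 2783 − 711 = 2072.
So a = 2072, b = 711, c = 1372, d = 1947.
RR = [a/(a+b)] / [c/(c+d)] = (2072/2783) / (1372/3319) = 0.74452/0.41338 = 1.80107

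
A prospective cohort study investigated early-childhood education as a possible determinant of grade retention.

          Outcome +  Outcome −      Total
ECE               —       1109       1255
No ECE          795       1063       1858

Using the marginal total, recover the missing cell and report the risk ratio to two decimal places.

0.27

The missing cell is in the exposed row: 1255 − 1109 = 146.
So a = 146, b = 1109, c = 795, d = 1063.
RR = [a/(a+b)] / [c/(c+d)] = (146/1255) / (795/1858) = 0.11633/0.42788 = 0.27189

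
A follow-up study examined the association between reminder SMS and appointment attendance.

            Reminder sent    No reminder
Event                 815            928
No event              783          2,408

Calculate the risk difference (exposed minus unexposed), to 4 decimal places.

0.2318

Reading the table with exposure as columns: a = 815 (Reminder sent, case), b = 783 (Reminder sent, non-case), c = 928 (No reminder, case), d = 2408.
Risk in exposed = 815/1598 = 0.510013; risk in unexposed = 928/3336 = 0.278177.
Risk difference = 0.510013 − 0.278177 = 0.231835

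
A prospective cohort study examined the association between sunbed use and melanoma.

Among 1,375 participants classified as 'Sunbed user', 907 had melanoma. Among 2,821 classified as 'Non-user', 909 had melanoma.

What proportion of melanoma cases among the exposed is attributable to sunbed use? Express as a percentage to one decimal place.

From the description: a = 907, b = 468, c = 909, d = 1912.
Risk in exposed = 907/1375 = 0.65964; risk in unexposed = 909/2821 = 0.32223.
RR = 0.65964/0.32223 = 2.04712
AR% = (RR − 1)/RR × 100 = (2.04712 − 1)/2.04712 × 100 = 51.1509%

51.2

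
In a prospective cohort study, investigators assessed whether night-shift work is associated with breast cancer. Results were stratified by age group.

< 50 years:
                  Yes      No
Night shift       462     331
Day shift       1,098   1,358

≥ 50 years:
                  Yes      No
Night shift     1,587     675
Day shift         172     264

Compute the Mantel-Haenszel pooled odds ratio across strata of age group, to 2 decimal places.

2.25

OR_MH = Σ(aᵢdᵢ/nᵢ) / Σ(bᵢcᵢ/nᵢ), where nᵢ is the stratum total.
Stratum 1 (< 50 years): n = 3249; a·d/n = 462·1358/3249 = 193.1043; b·c/n = 331·1098/3249 = 111.8615
Stratum 2 (≥ 50 years): n = 2698; a·d/n = 1587·264/2698 = 155.2884; b·c/n = 675·172/2698 = 43.0319
OR_MH = (193.1043 + 155.2884) / (111.8615 + 43.0319) = 348.3927 / 154.8934 = 2.24924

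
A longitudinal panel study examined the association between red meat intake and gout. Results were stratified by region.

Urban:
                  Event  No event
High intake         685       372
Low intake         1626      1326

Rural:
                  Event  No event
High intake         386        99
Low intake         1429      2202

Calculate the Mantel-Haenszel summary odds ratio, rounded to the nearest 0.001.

2.338

OR_MH = Σ(aᵢdᵢ/nᵢ) / Σ(bᵢcᵢ/nᵢ), where nᵢ is the stratum total.
Stratum 1 (Urban): n = 4009; a·d/n = 685·1326/4009 = 226.5677; b·c/n = 372·1626/4009 = 150.8785
Stratum 2 (Rural): n = 4116; a·d/n = 386·2202/4116 = 206.5044; b·c/n = 99·1429/4116 = 34.3710
OR_MH = (226.5677 + 206.5044) / (150.8785 + 34.3710) = 433.0721 / 185.2495 = 2.33778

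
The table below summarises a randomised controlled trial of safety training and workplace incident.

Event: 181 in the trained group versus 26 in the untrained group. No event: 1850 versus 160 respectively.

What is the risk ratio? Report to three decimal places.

From the description: a = 181, b = 1850, c = 26, d = 160.
Risk in exposed = 181/2031 = 0.08912; risk in unexposed = 26/186 = 0.13978.
RR = 0.08912 / 0.13978 = 0.63754
The risk is 36% lower among the exposed than among the unexposed.

0.638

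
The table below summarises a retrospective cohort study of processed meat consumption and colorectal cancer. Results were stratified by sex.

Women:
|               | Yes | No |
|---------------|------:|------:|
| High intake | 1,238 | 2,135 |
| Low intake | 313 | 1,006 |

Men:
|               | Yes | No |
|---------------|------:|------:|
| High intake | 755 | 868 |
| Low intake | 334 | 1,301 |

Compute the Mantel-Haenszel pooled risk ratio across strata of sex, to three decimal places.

RR_MH = Σ(aᵢ·n₀ᵢ/nᵢ) / Σ(cᵢ·n₁ᵢ/nᵢ), with n₁ᵢ = aᵢ+bᵢ (exposed), n₀ᵢ = cᵢ+dᵢ (unexposed), nᵢ = n₁ᵢ+n₀ᵢ.
Stratum 1 (Women): n₁ = 3373, n₀ = 1319, n = 4692; a·n₀/n = 1238·1319/4692 = 348.0226; c·n₁/n = 313·3373/4692 = 225.0104
Stratum 2 (Men): n₁ = 1623, n₀ = 1635, n = 3258; a·n₀/n = 755·1635/3258 = 378.8904; c·n₁/n = 334·1623/3258 = 166.3849
RR_MH = (348.0226 + 378.8904) / (225.0104 + 166.3849) = 726.9130 / 391.3953 = 1.85723

1.857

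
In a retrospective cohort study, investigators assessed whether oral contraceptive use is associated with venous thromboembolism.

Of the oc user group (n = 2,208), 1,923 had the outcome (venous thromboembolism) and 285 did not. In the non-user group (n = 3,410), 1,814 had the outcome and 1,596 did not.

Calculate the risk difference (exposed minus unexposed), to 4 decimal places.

0.3390

From the description: a = 1923, b = 285, c = 1814, d = 1596.
Risk in exposed = 1923/2208 = 0.870924; risk in unexposed = 1814/3410 = 0.531965.
Risk difference = 0.870924 − 0.531965 = 0.338959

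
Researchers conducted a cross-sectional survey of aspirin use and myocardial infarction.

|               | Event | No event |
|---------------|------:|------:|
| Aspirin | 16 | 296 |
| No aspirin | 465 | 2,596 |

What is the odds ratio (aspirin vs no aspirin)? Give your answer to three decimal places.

0.302

Cells: a = 16, b = 296, c = 465, d = 2596.
OR = (a·d)/(b·c) = (16 × 2596) / (296 × 465) = 41536 / 137640 = 0.30177
Exposure is associated with lower odds of myocardial infarction (OR = 0.30 < 1).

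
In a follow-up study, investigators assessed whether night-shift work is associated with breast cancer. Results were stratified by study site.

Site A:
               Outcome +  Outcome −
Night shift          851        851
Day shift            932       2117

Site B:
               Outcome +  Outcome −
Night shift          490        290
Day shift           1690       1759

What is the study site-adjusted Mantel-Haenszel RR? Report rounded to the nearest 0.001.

1.465

RR_MH = Σ(aᵢ·n₀ᵢ/nᵢ) / Σ(cᵢ·n₁ᵢ/nᵢ), with n₁ᵢ = aᵢ+bᵢ (exposed), n₀ᵢ = cᵢ+dᵢ (unexposed), nᵢ = n₁ᵢ+n₀ᵢ.
Stratum 1 (Site A): n₁ = 1702, n₀ = 3049, n = 4751; a·n₀/n = 851·3049/4751 = 546.1374; c·n₁/n = 932·1702/4751 = 333.8800
Stratum 2 (Site B): n₁ = 780, n₀ = 3449, n = 4229; a·n₀/n = 490·3449/4229 = 399.6240; c·n₁/n = 1690·780/4229 = 311.7049
RR_MH = (546.1374 + 399.6240) / (333.8800 + 311.7049) = 945.7615 / 645.5849 = 1.46497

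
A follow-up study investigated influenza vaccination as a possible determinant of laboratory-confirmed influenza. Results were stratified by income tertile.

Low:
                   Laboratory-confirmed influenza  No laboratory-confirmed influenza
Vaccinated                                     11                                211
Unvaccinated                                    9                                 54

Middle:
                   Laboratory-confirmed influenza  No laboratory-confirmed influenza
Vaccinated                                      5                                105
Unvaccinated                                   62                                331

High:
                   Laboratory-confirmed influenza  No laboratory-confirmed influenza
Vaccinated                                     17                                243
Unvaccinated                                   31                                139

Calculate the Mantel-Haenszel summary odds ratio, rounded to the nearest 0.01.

OR_MH = Σ(aᵢdᵢ/nᵢ) / Σ(bᵢcᵢ/nᵢ), where nᵢ is the stratum total.
Stratum 1 (Low): n = 285; a·d/n = 11·54/285 = 2.0842; b·c/n = 211·9/285 = 6.6632
Stratum 2 (Middle): n = 503; a·d/n = 5·331/503 = 3.2903; b·c/n = 105·62/503 = 12.9423
Stratum 3 (High): n = 430; a·d/n = 17·139/430 = 5.4953; b·c/n = 243·31/430 = 17.5186
OR_MH = (2.0842 + 3.2903 + 5.4953) / (6.6632 + 12.9423 + 17.5186) = 10.8698 / 37.1241 = 0.29280

0.29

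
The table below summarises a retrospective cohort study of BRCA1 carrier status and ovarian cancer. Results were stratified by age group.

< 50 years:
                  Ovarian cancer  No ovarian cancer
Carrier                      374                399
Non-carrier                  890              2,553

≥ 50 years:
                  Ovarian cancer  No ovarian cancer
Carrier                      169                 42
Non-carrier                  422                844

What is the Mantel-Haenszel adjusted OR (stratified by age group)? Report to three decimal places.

OR_MH = Σ(aᵢdᵢ/nᵢ) / Σ(bᵢcᵢ/nᵢ), where nᵢ is the stratum total.
Stratum 1 (< 50 years): n = 4216; a·d/n = 374·2553/4216 = 226.4758; b·c/n = 399·890/4216 = 84.2291
Stratum 2 (≥ 50 years): n = 1477; a·d/n = 169·844/1477 = 96.5714; b·c/n = 42·422/1477 = 12.0000
OR_MH = (226.4758 + 96.5714) / (84.2291 + 12.0000) = 323.0472 / 96.2291 = 3.35706

3.357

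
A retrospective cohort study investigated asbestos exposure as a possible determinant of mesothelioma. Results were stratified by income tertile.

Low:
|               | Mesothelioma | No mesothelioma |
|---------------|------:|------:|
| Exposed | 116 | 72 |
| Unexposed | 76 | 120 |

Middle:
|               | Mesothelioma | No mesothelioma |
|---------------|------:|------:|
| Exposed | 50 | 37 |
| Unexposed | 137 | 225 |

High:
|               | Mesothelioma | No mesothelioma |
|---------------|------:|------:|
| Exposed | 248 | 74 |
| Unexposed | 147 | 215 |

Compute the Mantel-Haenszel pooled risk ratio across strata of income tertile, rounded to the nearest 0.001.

1.736

RR_MH = Σ(aᵢ·n₀ᵢ/nᵢ) / Σ(cᵢ·n₁ᵢ/nᵢ), with n₁ᵢ = aᵢ+bᵢ (exposed), n₀ᵢ = cᵢ+dᵢ (unexposed), nᵢ = n₁ᵢ+n₀ᵢ.
Stratum 1 (Low): n₁ = 188, n₀ = 196, n = 384; a·n₀/n = 116·196/384 = 59.2083; c·n₁/n = 76·188/384 = 37.2083
Stratum 2 (Middle): n₁ = 87, n₀ = 362, n = 449; a·n₀/n = 50·362/449 = 40.3118; c·n₁/n = 137·87/449 = 26.5457
Stratum 3 (High): n₁ = 322, n₀ = 362, n = 684; a·n₀/n = 248·362/684 = 131.2515; c·n₁/n = 147·322/684 = 69.2018
RR_MH = (59.2083 + 40.3118 + 131.2515) / (37.2083 + 26.5457 + 69.2018) = 230.7716 / 132.9557 = 1.73570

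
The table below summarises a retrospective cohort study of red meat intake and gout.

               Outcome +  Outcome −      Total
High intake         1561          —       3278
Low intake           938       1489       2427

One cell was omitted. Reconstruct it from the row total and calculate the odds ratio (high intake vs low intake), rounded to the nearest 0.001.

1.443

The missing cell is in the exposed row: 3278 − 1561 = 1717.
So a = 1561, b = 1717, c = 938, d = 1489.
OR = (a·d)/(b·c) = (1561 × 1489) / (1717 × 938) = 2324329 / 1610546 = 1.44319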